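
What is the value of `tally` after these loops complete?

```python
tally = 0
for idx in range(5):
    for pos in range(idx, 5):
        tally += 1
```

Upper triangle: 5 + 4 + ... + 1
`tally` takes the values: 0 → 1 → 2 → 3 → 4 → 5 → 6 → 7 → 8 → 9 → 10 → 11 → 12 → 13 → 14 → 15

Answer: 15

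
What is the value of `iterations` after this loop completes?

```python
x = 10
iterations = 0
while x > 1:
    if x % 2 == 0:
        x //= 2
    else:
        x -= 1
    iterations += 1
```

Steps to reduce 10 to 1
`iterations` takes the values: 0 → 1 → 2 → 3 → 4

Answer: 4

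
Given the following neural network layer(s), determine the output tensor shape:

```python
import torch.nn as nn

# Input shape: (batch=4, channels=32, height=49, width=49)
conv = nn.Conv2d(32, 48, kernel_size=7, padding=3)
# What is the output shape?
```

Input: (4, 32, 49, 49) -> Output: (4, 48, 49, 49)

Answer: (4, 48, 49, 49)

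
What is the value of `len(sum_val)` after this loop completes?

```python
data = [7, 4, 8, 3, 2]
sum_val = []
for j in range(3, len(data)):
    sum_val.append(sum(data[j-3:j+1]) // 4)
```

Number of 4-element averages
`sum_val` takes the values: [] → [5] → [5, 4]
So `len(sum_val)` = 2

Answer: 2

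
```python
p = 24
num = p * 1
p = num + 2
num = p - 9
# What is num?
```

Trace:
`p = 24` → p = 24
`num = p * 1` → num = 24
`p = num + 2` → p = 26
`num = p - 9` → num = 17
So num = 17

Answer: 17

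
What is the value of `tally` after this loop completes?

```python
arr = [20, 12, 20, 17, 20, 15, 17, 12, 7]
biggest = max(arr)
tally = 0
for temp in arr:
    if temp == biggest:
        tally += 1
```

Count of max value 20 in [20, 12, 20, 17, 20, 15, 17, 12, 7]
`tally` takes the values: 0 → 1 → 2 → 3

Answer: 3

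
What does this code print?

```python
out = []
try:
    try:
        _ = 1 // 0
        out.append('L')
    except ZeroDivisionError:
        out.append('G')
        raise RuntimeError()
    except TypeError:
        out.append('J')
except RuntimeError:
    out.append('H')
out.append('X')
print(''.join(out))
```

Execution trace: 'G' (except ZeroDivisionError) → 'H' (outer except RuntimeError) → 'X' (after the try/except). Output: GHX

Answer: GHX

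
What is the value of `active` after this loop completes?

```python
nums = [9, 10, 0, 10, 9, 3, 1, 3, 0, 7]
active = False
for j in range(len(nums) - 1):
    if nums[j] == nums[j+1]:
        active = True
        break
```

Check consecutive duplicates in [9, 10, 0, 10, 9, 3, 1, 3, 0, 7]
`active` takes the values: False

Answer: False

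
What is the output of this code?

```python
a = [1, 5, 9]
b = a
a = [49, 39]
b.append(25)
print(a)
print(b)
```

Key concept: rebinding vs mutation: a is rebound to a new list, b still points at the original.
Step by step:
`a = [1, 5, 9]` → a = [1, 5, 9]
`b = a` → b = [1, 5, 9] (same object as a)
`a = [49, 39]` → a = [49, 39]
`b.append(25)` → b = [1, 5, 9, 25]
`print(a)` → prints [49, 39]
`print(b)` → prints [1, 5, 9, 25]

Answer:
[49, 39]
[1, 5, 9, 25]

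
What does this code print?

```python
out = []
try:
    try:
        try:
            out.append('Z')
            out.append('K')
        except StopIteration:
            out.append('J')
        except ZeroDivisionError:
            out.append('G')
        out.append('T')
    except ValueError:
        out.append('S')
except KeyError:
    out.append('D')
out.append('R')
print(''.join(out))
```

Execution trace: 'Z' (inner try body) → 'K' (inner try body, no exception) → 'T' (try body, no exception) → 'R' (after the try/except). Output: ZKTR

Answer: ZKTR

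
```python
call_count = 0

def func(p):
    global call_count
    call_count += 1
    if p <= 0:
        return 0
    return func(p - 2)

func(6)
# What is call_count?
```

Linear recursion stepping by 2: 4 calls from p=6 down to ≤0.

Answer: 4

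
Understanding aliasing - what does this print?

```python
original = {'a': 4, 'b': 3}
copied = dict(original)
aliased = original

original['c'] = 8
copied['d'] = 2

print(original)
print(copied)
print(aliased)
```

Key concept: dict() creates copy, assignment creates alias.
Step by step:
`original = {'a': 4, 'b': 3}` → original = {'a': 4, 'b': 3}
`copied = dict(original)` → copied = {'a': 4, 'b': 3}
`aliased = original` → aliased = {'a': 4, 'b': 3} (same object as original)
`original['c'] = 8` → original = {'a': 4, 'b': 3, 'c': 8} (same object as aliased); aliased = {'a': 4, 'b': 3, 'c': 8} (same object as original)
`copied['d'] = 2` → copied = {'a': 4, 'b': 3, 'd': 2}
`print(original)` → prints {'a': 4, 'b': 3, 'c': 8}
`print(copied)` → prints {'a': 4, 'b': 3, 'd': 2}
`print(aliased)` → prints {'a': 4, 'b': 3, 'c': 8}

Answer:
{'a': 4, 'b': 3, 'c': 8}
{'a': 4, 'b': 3, 'd': 2}
{'a': 4, 'b': 3, 'c': 8}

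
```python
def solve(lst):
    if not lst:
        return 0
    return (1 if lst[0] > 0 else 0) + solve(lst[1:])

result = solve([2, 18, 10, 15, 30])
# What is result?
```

Count of positive elements in [2, 18, 10, 15, 30] = 5

Answer: 5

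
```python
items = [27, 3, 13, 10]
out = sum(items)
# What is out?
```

Trace:
`items = [27, 3, 13, 10]` → items = [27, 3, 13, 10]
`out = sum(items)` → out = 53
So out = 53

Answer: 53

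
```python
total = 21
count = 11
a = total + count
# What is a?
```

Trace:
`total = 21` → total = 21
`count = 11` → count = 11
`a = total + count` → a = 32
So a = 32

Answer: 32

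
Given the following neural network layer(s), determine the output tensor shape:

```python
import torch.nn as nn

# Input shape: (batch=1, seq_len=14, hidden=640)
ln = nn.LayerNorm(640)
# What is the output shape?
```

Input: (1, 14, 640) -> Output: (1, 14, 640)

Answer: (1, 14, 640)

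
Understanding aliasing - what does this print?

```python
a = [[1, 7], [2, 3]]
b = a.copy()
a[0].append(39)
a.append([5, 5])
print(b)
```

Key concept: shallow copy with nested lists.
Step by step:
`a = [[1, 7], [2, 3]]` → a = [[1, 7], [2, 3]]
`b = a.copy()` → b = [[1, 7], [2, 3]]
`a[0].append(39)` → a = [[1, 7, 39], [2, 3]]; b = [[1, 7, 39], [2, 3]]
`a.append([5, 5])` → a = [[1, 7, 39], [2, 3], [5, 5]]
`print(b)` → prints [[1, 7, 39], [2, 3]]

Answer: [[1, 7, 39], [2, 3]]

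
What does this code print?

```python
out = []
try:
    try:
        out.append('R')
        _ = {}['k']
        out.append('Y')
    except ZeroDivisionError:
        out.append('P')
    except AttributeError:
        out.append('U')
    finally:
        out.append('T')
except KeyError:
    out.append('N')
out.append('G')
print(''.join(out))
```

Execution trace: 'R' (inner try body) → 'T' (inner finally) → 'N' (outer except KeyError) → 'G' (after the try/except). Output: RTNG

Answer: RTNG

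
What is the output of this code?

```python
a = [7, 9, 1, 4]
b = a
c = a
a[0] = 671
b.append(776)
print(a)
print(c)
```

Key concept: multiple aliases.
Step by step:
`a = [7, 9, 1, 4]` → a = [7, 9, 1, 4]
`b = a` → b = [7, 9, 1, 4] (same object as a)
`c = a` → c = [7, 9, 1, 4] (same object as a, b)
`a[0] = 671` → a = [671, 9, 1, 4] (same object as b, c); b = [671, 9, 1, 4] (same object as a, c); c = [671, 9, 1, 4] (same object as a, b)
`b.append(776)` → a = [671, 9, 1, 4, 776] (same object as b, c); b = [671, 9, 1, 4, 776] (same object as a, c); c = [671, 9, 1, 4, 776] (same object as a, b)
`print(a)` → prints [671, 9, 1, 4, 776]
`print(c)` → prints [671, 9, 1, 4, 776]

Answer:
[671, 9, 1, 4, 776]
[671, 9, 1, 4, 776]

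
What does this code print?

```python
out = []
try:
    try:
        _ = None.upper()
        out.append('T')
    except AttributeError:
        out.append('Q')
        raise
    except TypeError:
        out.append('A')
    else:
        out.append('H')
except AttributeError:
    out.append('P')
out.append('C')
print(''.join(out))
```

Execution trace: 'Q' (inner except AttributeError) → 'P' (outer except AttributeError) → 'C' (after the try/except). Output: QPC

Answer: QPC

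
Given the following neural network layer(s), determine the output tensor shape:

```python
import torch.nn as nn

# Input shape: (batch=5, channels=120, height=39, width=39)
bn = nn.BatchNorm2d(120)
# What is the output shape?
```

Input: (5, 120, 39, 39) -> Output: (5, 120, 39, 39)

Answer: (5, 120, 39, 39)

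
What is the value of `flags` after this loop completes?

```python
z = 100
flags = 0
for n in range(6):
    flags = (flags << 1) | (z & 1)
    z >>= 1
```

Reverse lowest 6 bits of 100
`flags` takes the values: 0 → 1 → 2 → 4 → 9

Answer: 9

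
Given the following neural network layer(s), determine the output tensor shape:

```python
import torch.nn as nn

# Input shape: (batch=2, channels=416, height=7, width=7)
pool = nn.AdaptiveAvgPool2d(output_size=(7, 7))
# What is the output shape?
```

Input: (2, 416, 7, 7) -> Output: (2, 416, 7, 7)

Answer: (2, 416, 7, 7)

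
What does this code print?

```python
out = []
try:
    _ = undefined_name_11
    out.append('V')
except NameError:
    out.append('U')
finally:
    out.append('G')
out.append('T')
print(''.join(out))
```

Execution trace: 'U' (except NameError) → 'G' (finally) → 'T' (after the try/except). Output: UGT

Answer: UGT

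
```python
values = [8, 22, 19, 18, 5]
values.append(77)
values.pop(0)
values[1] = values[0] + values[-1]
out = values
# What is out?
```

Trace:
`values = [8, 22, 19, 18, 5]` → values = [8, 22, 19, 18, 5]
`values.append(77)` → values = [8, 22, 19, 18, 5, 77]
`values.pop(0)` → values = [22, 19, 18, 5, 77]
`values[1] = values[0] + values[-1]` → values = [22, 99, 18, 5, 77]
`out = values` → out = [22, 99, 18, 5, 77]
So out = [22, 99, 18, 5, 77]

Answer: [22, 99, 18, 5, 77]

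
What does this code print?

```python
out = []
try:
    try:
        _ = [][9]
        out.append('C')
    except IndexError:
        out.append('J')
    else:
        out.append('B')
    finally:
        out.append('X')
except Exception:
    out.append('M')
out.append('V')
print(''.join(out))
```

Execution trace: 'J' (inner except IndexError) → 'X' (inner finally) → 'V' (after the try/except). Output: JXV

Answer: JXV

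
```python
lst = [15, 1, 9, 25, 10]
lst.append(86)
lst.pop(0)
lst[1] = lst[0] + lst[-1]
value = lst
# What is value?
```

Trace:
`lst = [15, 1, 9, 25, 10]` → lst = [15, 1, 9, 25, 10]
`lst.append(86)` → lst = [15, 1, 9, 25, 10, 86]
`lst.pop(0)` → lst = [1, 9, 25, 10, 86]
`lst[1] = lst[0] + lst[-1]` → lst = [1, 87, 25, 10, 86]
`value = lst` → value = [1, 87, 25, 10, 86]
So value = [1, 87, 25, 10, 86]

Answer: [1, 87, 25, 10, 86]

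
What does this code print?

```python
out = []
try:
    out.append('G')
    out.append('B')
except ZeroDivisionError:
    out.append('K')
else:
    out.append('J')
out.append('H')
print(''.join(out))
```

Execution trace: 'G' (try body) → 'B' (try body, no exception) → 'J' (else) → 'H' (after the try/except). Output: GBJH

Answer: GBJH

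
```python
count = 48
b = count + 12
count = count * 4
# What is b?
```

Trace:
`count = 48` → count = 48
`b = count + 12` → b = 60
`count = count * 4` → count = 192
So b = 60

Answer: 60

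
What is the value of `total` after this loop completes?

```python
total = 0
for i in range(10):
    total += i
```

Sum of 0 to 9 = 45
`total` takes the values: 0 → 1 → 3 → 6 → 10 → 15 → 21 → 28 → 36 → 45

Answer: 45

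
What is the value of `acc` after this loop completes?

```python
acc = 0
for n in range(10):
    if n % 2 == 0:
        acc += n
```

Sum of even numbers 0 to 9
`acc` takes the values: 0 → 2 → 6 → 12 → 20

Answer: 20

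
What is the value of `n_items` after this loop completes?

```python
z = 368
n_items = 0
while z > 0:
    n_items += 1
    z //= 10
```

Count digits by repeated division by 10
`n_items` takes the values: 0 → 1 → 2 → 3

Answer: 3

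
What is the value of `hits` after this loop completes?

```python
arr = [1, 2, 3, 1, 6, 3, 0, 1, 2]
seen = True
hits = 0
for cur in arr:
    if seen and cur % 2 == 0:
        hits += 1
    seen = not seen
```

Count even values at even positions
`hits` takes the values: 0 → 1 → 2 → 3

Answer: 3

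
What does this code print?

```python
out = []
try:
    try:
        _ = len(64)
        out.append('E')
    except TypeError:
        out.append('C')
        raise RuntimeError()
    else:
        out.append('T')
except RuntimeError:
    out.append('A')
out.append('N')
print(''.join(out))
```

Execution trace: 'C' (inner except TypeError) → 'A' (outer except RuntimeError) → 'N' (after the try/except). Output: CAN

Answer: CAN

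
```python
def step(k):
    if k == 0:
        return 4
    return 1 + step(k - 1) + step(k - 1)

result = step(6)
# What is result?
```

step(k) = 1 + 2·step(k-1), step(0)=4. Closed form: (4+1)·2^6 - 1 = 319.

Answer: 319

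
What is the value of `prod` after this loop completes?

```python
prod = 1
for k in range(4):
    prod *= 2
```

2^4 = 16
`prod` takes the values: 1 → 2 → 4 → 8 → 16

Answer: 16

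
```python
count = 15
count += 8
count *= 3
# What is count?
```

Trace:
`count = 15` → count = 15
`count += 8` → count = 23
`count *= 3` → count = 69
So count = 69

Answer: 69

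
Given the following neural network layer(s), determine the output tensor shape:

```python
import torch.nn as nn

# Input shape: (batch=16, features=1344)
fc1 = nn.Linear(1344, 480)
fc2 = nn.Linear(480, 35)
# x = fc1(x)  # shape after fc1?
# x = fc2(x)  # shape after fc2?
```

Input: (16, 1344) -> after fc1: (16, 480) -> Output: (16, 35)

Answer: (16, 35)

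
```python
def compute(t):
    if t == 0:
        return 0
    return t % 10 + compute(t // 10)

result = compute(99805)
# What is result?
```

Sum of digits of 99805: 5 + 0 + 8 + 9 + 9 = 31

Answer: 31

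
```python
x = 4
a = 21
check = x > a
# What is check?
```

Trace:
`x = 4` → x = 4
`a = 21` → a = 21
`check = x > a` → check = False
So check = False

Answer: False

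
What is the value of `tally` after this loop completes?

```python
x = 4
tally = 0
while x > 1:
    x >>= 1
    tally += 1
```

Count right shifts until 1
`tally` takes the values: 0 → 1 → 2

Answer: 2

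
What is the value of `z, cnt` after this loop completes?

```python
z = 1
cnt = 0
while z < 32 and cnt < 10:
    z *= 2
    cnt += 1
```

Double until >= 32 or 10 iterations
`z, cnt` takes the values: (1, 0) → (2, 0) → (2, 1) → (4, 1) → (4, 2) → (8, 2) → (8, 3) → (16, 3) → (16, 4) → (32, 4) → (32, 5)

Answer: 32, 5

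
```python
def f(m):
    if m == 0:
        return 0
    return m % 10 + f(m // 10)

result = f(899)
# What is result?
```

Sum of digits of 899: 9 + 9 + 8 = 26

Answer: 26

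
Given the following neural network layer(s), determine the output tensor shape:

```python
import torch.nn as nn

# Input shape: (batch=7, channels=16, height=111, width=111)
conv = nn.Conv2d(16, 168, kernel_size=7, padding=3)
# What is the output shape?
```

Input: (7, 16, 111, 111) -> Output: (7, 168, 111, 111)

Answer: (7, 168, 111, 111)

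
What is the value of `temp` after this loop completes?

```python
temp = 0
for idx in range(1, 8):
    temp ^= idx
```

XOR of 1 to 7
`temp` takes the values: 0 → 1 → 3 → 0 → 4 → 1 → 7 → 0

Answer: 0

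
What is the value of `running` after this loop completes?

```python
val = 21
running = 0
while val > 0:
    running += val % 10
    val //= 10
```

Sum digits of 21
`running` takes the values: 0 → 1 → 3

Answer: 3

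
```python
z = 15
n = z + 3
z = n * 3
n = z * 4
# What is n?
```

Trace:
`z = 15` → z = 15
`n = z + 3` → n = 18
`z = n * 3` → z = 54
`n = z * 4` → n = 216
So n = 216

Answer: 216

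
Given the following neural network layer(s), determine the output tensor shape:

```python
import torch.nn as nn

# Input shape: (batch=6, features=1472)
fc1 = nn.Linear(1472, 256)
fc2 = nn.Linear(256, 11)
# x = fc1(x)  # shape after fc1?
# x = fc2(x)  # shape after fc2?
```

Input: (6, 1472) -> after fc1: (6, 256) -> Output: (6, 11)

Answer: (6, 11)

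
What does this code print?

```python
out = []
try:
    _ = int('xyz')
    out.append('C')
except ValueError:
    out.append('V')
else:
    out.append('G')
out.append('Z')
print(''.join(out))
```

Execution trace: 'V' (except ValueError) → 'Z' (after the try/except). Output: VZ

Answer: VZ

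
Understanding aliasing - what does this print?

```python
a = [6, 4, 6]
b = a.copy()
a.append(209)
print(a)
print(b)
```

Key concept: list.copy() creates independent copy.
Step by step:
`a = [6, 4, 6]` → a = [6, 4, 6]
`b = a.copy()` → b = [6, 4, 6]
`a.append(209)` → a = [6, 4, 6, 209]
`print(a)` → prints [6, 4, 6, 209]
`print(b)` → prints [6, 4, 6]

Answer:
[6, 4, 6, 209]
[6, 4, 6]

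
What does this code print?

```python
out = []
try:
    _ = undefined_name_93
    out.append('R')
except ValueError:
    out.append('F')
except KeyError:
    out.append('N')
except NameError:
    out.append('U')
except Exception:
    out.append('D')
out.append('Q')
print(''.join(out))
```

Execution trace: 'U' (except NameError) → 'Q' (after the try/except). Output: UQ

Answer: UQ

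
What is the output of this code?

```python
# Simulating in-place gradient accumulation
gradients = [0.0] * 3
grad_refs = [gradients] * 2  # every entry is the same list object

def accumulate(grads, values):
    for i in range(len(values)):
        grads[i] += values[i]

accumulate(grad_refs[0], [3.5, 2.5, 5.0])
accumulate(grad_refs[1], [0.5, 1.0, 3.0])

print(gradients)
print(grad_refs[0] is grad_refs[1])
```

Key concept: gradient accumulation aliasing.
Step by step:
`gradients = [0.0] * 3` → gradients = [0.0, 0.0, 0.0]
`grad_refs = [gradients] * 2` → grad_refs = [[0.0, 0.0, 0.0], [0.0, 0.0, 0.0]]
`accumulate(grad_refs[0], [3.5, 2.5, 5.0])` → gradients = [3.5, 2.5, 5.0]; grad_refs = [[3.5, 2.5, 5.0], [3.5, 2.5, 5.0]]
`accumulate(grad_refs[1], [0.5, 1.0, 3.0])` → gradients = [4.0, 3.5, 8.0]; grad_refs = [[4.0, 3.5, 8.0], [4.0, 3.5, 8.0]]
`print(gradients)` → prints [4.0, 3.5, 8.0]
`print(grad_refs[0] is grad_refs[1])` → prints True

Answer:
[4.0, 3.5, 8.0]
True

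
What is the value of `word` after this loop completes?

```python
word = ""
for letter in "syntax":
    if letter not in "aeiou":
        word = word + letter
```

Remove vowels from 'syntax'
`word` takes the values: "" → "s" → "sy" → "syn" → "synt" → "syntx"

Answer: "syntx"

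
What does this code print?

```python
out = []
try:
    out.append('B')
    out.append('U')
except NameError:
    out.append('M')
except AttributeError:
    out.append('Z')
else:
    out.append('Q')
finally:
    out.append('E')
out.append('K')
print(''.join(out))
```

Execution trace: 'B' (try body) → 'U' (try body, no exception) → 'Q' (else) → 'E' (finally) → 'K' (after the try/except). Output: BUQEK

Answer: BUQEK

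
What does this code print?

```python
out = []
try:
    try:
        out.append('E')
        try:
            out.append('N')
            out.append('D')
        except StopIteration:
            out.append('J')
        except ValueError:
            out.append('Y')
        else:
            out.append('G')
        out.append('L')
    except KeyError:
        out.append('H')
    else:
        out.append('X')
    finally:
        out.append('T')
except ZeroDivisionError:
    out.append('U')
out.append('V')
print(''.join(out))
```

Execution trace: 'E' (try body) → 'N' (inner try body) → 'D' (inner try body, no exception) → 'G' (inner else) → 'L' (try body, no exception) → 'X' (else) → 'T' (finally) → 'V' (after the try/except). Output: ENDGLXTV

Answer: ENDGLXTV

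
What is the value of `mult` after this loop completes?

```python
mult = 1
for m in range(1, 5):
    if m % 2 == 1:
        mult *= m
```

Product of odd numbers 1 to 4
`mult` takes the values: 1 → 3

Answer: 3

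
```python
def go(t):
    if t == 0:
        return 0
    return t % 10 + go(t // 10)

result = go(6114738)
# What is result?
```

Sum of digits of 6114738: 8 + 3 + 7 + 4 + 1 + 1 + 6 = 30

Answer: 30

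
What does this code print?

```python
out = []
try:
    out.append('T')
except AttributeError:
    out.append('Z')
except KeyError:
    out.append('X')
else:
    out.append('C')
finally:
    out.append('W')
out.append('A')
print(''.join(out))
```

Execution trace: 'T' (try body, no exception) → 'C' (else) → 'W' (finally) → 'A' (after the try/except). Output: TCWA

Answer: TCWA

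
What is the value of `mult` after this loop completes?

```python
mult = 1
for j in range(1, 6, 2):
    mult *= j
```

Product of 1, 3, 5, ... up to 5
`mult` takes the values: 1 → 3 → 15

Answer: 15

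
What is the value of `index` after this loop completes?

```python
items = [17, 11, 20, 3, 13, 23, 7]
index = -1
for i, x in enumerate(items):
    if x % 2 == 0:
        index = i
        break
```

First even number index in [17, 11, 20, 3, 13, 23, 7]
`index` takes the values: -1 → 2

Answer: 2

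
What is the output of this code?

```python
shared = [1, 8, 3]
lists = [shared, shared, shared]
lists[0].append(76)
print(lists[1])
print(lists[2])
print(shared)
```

Key concept: list of same reference.
Step by step:
`shared = [1, 8, 3]` → shared = [1, 8, 3]
`lists = [shared, shared, shared]` → lists = [[1, 8, 3], [1, 8, 3], [1, 8, 3]]
`lists[0].append(76)` → shared = [1, 8, 3, 76]; lists = [[1, 8, 3, 76], [1, 8, 3, 76], [1, 8, 3, 76]]
`print(lists[1])` → prints [1, 8, 3, 76]
`print(lists[2])` → prints [1, 8, 3, 76]
`print(shared)` → prints [1, 8, 3, 76]

Answer:
[1, 8, 3, 76]
[1, 8, 3, 76]
[1, 8, 3, 76]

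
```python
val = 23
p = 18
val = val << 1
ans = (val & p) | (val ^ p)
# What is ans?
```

Trace:
`val = 23` → val = 23
`p = 18` → p = 18
`val = val << 1` → val = 46
`ans = (val & p) | (val ^ p)` → ans = 62
So ans = 62

Answer: 62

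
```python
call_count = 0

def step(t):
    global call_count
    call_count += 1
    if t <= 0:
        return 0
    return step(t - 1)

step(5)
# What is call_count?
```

Linear recursion stepping by 1: 6 calls from t=5 down to ≤0.

Answer: 6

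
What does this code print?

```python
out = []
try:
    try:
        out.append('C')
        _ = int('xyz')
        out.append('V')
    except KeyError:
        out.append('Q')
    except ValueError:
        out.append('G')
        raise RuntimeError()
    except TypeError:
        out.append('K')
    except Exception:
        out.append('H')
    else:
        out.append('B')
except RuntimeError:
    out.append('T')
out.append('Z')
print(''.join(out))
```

Execution trace: 'C' (try body) → 'G' (except ValueError) → 'T' (outer except RuntimeError) → 'Z' (after the try/except). Output: CGTZ

Answer: CGTZ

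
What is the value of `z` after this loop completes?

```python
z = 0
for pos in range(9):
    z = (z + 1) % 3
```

Increment mod 3, 9 times = 0
`z` takes the values: 0 → 1 → 2 → 0 → 1 → 2 → 0 → 1 → 2 → 0

Answer: 0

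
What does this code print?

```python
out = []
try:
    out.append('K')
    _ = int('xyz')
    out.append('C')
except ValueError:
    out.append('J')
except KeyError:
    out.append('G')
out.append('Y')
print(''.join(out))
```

Execution trace: 'K' (try body) → 'J' (except ValueError) → 'Y' (after the try/except). Output: KJY

Answer: KJY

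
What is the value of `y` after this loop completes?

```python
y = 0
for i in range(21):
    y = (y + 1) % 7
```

Increment mod 7, 21 times = 0
`y` takes the values: 0 → 1 → 2 → 3 → 4 → 5 → 6 → 0 → 1 → 2 → 3 → 4 → 5 → 6 → 0 → 1 → 2 → 3 → 4 → 5 → 6 → 0

Answer: 0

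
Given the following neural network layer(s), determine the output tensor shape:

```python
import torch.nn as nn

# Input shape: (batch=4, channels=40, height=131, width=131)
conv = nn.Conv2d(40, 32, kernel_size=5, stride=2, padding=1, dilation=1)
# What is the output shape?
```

Input: (4, 40, 131, 131) -> Output: (4, 32, 65, 65)

Answer: (4, 32, 65, 65)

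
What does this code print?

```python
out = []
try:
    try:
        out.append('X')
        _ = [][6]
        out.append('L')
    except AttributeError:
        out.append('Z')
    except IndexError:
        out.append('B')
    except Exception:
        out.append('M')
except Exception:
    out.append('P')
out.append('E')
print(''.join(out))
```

Execution trace: 'X' (inner try body) → 'B' (inner except IndexError) → 'E' (after the try/except). Output: XBE

Answer: XBE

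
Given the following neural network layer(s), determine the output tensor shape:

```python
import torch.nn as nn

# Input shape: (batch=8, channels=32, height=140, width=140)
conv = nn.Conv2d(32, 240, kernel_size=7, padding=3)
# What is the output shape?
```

Input: (8, 32, 140, 140) -> Output: (8, 240, 140, 140)

Answer: (8, 240, 140, 140)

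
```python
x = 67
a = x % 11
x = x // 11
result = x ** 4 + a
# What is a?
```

Trace:
`x = 67` → x = 67
`a = x % 11` → a = 1
`x = x // 11` → x = 6
`result = x ** 4 + a` → result = 1297
So a = 1

Answer: 1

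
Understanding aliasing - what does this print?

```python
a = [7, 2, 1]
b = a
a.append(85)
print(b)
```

Key concept: basic list aliasing.
Step by step:
`a = [7, 2, 1]` → a = [7, 2, 1]
`b = a` → b = [7, 2, 1] (same object as a)
`a.append(85)` → a = [7, 2, 1, 85] (same object as b); b = [7, 2, 1, 85] (same object as a)
`print(b)` → prints [7, 2, 1, 85]

Answer: [7, 2, 1, 85]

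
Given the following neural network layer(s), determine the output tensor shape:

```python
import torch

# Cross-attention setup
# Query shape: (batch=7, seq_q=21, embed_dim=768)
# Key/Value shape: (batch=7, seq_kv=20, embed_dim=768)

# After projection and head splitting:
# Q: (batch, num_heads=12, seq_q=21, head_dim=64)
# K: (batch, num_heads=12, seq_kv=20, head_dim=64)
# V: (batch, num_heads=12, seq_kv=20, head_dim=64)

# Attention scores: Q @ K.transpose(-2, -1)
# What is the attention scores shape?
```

Input: (7, 21, 768) -> Output: (7, 12, 21, 20)

Answer: (7, 12, 21, 20)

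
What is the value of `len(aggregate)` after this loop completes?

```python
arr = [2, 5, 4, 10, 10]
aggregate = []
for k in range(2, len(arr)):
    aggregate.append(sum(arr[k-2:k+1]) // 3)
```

Number of 3-element averages
`aggregate` takes the values: [] → [3] → [3, 6] → [3, 6, 8]
So `len(aggregate)` = 3

Answer: 3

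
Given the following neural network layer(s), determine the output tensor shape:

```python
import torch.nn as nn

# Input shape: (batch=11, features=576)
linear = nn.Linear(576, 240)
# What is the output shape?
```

Input: (11, 576) -> Output: (11, 240)

Answer: (11, 240)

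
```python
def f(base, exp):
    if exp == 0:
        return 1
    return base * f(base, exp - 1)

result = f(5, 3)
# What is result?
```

f(5, 3) = 5 * 5 * 5 = 125

Answer: 125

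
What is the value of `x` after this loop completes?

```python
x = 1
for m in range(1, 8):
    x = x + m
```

Start at 1, add 1 through 7
`x` takes the values: 1 → 2 → 4 → 7 → 11 → 16 → 22 → 29

Answer: 29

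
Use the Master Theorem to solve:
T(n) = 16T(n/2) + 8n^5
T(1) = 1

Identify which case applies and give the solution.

a=16, b=2, f(n)=8n^5. log_2(16) = 4. Since c=5 > 4 and the regularity condition holds (16(n/2)^5 = (16/2^5)n^5 with 16/2^5 < 1), Case 3 applies: T(n) = Θ(f(n)) = O(n^5).

Answer: O(n^5) - Case 3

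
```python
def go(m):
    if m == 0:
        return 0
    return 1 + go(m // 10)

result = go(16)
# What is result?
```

Count of digits of 16: 2

Answer: 2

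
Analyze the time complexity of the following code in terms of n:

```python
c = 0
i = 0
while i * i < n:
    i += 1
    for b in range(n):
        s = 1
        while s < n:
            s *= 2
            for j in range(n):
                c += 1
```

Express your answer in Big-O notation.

Each loop level contributes: √n × n × log n × n. Multiplying the contributions gives O(n^2√n log n).

Answer: O(n^2√n log n)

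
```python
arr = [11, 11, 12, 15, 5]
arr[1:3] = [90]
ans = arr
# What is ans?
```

Trace:
`arr = [11, 11, 12, 15, 5]` → arr = [11, 11, 12, 15, 5]
`arr[1:3] = [90]` → arr = [11, 90, 15, 5]
`ans = arr` → ans = [11, 90, 15, 5]
So ans = [11, 90, 15, 5]

Answer: [11, 90, 15, 5]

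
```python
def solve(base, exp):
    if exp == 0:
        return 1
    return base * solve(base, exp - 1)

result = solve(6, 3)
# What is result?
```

solve(6, 3) = 6 * 6 * 6 = 216

Answer: 216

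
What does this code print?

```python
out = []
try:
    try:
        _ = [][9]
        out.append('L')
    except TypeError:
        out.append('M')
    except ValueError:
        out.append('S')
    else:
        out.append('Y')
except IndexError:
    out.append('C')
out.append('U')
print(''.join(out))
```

Execution trace: 'C' (outer except IndexError) → 'U' (after the try/except). Output: CU

Answer: CU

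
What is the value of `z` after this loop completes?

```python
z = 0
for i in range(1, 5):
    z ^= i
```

XOR of 1 to 4
`z` takes the values: 0 → 1 → 3 → 0 → 4

Answer: 4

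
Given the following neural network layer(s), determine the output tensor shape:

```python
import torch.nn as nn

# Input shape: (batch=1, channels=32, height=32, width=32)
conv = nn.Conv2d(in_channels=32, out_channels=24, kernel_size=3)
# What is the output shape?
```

Input: (1, 32, 32, 32) -> Output: (1, 24, 30, 30)

Answer: (1, 24, 30, 30)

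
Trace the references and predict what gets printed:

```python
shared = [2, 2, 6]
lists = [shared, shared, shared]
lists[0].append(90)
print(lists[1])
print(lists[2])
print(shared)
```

Key concept: list of same reference.
Step by step:
`shared = [2, 2, 6]` → shared = [2, 2, 6]
`lists = [shared, shared, shared]` → lists = [[2, 2, 6], [2, 2, 6], [2, 2, 6]]
`lists[0].append(90)` → shared = [2, 2, 6, 90]; lists = [[2, 2, 6, 90], [2, 2, 6, 90], [2, 2, 6, 90]]
`print(lists[1])` → prints [2, 2, 6, 90]
`print(lists[2])` → prints [2, 2, 6, 90]
`print(shared)` → prints [2, 2, 6, 90]

Answer:
[2, 2, 6, 90]
[2, 2, 6, 90]
[2, 2, 6, 90]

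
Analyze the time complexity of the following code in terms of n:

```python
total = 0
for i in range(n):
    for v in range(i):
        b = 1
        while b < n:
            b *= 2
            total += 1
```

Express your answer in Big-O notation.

Each loop level contributes: n × n × log n. Multiplying the contributions gives O(n^2 log n).

Answer: O(n^2 log n)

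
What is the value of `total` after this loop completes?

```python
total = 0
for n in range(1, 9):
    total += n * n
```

Sum of squares 1² to 8² = 204
`total` takes the values: 0 → 1 → 5 → 14 → 30 → 55 → 91 → 140 → 204

Answer: 204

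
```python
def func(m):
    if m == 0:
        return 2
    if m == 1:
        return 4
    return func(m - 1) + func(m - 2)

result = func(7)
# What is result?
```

Build up from base cases: func(0)=2, func(1)=4, func(2)=6, func(3)=10, func(4)=16, func(5)=26, func(6)=42, ..., func(7)=68

Answer: 68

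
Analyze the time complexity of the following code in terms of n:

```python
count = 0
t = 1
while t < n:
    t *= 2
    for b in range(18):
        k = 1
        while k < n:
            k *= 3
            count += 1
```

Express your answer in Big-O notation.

Each loop level contributes: log n × 1 × log n. Multiplying the contributions gives O(log² n).

Answer: O(log² n)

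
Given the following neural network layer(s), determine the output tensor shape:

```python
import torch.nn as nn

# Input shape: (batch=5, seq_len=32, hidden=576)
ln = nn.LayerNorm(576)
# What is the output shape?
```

Input: (5, 32, 576) -> Output: (5, 32, 576)

Answer: (5, 32, 576)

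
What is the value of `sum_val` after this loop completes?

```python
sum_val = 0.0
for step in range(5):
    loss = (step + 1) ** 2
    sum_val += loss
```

Sum of squared losses 1² + 2² + ... + 5²
`sum_val` takes the values: 0.0 → 1.0 → 5.0 → 14.0 → 30.0 → 55.0

Answer: 55.0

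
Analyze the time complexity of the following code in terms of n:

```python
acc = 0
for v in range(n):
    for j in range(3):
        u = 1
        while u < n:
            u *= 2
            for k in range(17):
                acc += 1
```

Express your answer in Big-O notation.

Each loop level contributes: n × 1 × log n × 1. Multiplying the contributions gives O(n log n).

Answer: O(n log n)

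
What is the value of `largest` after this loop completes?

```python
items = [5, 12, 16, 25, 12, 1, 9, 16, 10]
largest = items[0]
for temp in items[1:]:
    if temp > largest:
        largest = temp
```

Maximum of [5, 12, 16, 25, 12, 1, 9, 16, 10]
`largest` takes the values: 5 → 12 → 16 → 25

Answer: 25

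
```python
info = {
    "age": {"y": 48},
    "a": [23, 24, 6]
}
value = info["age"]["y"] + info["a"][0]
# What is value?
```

Trace:
`info = { ...` → info = {'age': {'y': 48}, 'a': [23, 24, 6]}
`value = info["age"]["y"] + info["a"][0]` → value = 71
So value = 71

Answer: 71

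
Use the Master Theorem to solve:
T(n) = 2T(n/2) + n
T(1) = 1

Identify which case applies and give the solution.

a=2, b=2, f(n)=n. log_2(2) = 1. Since c=1 = 1, Case 2 applies: T(n) = Θ(n^log_b(a) · log n) = O(n log n).

Answer: O(n log n) - Case 2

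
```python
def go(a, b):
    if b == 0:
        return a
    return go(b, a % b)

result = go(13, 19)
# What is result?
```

go(13, 19) -> go(19, 13) -> go(13, 6) -> go(6, 1) -> go(1, 0) -> 1

Answer: 1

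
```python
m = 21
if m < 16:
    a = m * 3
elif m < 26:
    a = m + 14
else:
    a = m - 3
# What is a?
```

Trace:
`m = 21` → m = 21
`if m < 16: ...` → m < 16 is False, m < 26 is True → a = 35
So a = 35

Answer: 35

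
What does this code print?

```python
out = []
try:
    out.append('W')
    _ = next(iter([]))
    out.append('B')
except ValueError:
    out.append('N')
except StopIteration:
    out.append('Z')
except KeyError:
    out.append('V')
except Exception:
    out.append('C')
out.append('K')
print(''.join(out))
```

Execution trace: 'W' (try body) → 'Z' (except StopIteration) → 'K' (after the try/except). Output: WZK

Answer: WZK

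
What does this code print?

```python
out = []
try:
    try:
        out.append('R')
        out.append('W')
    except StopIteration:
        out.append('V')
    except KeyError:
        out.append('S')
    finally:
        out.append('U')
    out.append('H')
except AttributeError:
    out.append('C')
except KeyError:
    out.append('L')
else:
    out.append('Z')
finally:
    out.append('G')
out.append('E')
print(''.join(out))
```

Execution trace: 'R' (inner try body) → 'W' (inner try body, no exception) → 'U' (inner finally) → 'H' (try body, no exception) → 'Z' (else) → 'G' (finally) → 'E' (after the try/except). Output: RWUHZGE

Answer: RWUHZGE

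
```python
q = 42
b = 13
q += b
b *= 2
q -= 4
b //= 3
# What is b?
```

Trace:
`q = 42` → q = 42
`b = 13` → b = 13
`q += b` → q = 55
`b *= 2` → b = 26
`q -= 4` → q = 51
`b //= 3` → b = 8
So b = 8

Answer: 8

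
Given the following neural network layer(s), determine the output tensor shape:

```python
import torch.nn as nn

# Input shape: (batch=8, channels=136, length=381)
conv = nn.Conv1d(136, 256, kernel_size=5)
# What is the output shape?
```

Input: (8, 136, 381) -> Output: (8, 256, 377)

Answer: (8, 256, 377)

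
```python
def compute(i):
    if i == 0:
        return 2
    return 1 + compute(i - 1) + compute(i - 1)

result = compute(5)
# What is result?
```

compute(i) = 1 + 2·compute(i-1), compute(0)=2. Closed form: (2+1)·2^5 - 1 = 95.

Answer: 95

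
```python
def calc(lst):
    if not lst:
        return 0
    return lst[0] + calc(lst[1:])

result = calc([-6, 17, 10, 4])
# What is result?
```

(-6) + 17 + 10 + 4 + 0 = 25

Answer: 25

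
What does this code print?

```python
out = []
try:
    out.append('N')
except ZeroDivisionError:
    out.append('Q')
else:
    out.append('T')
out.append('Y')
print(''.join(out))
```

Execution trace: 'N' (try body, no exception) → 'T' (else) → 'Y' (after the try/except). Output: NTY

Answer: NTY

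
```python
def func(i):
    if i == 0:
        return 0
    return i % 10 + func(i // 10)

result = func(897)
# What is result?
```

Sum of digits of 897: 7 + 9 + 8 = 24

Answer: 24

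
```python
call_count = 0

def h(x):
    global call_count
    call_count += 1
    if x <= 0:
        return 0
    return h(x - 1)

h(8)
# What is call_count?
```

Linear recursion stepping by 1: 9 calls from x=8 down to ≤0.

Answer: 9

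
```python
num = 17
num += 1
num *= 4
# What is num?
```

Trace:
`num = 17` → num = 17
`num += 1` → num = 18
`num *= 4` → num = 72
So num = 72

Answer: 72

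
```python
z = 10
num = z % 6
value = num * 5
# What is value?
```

Trace:
`z = 10` → z = 10
`num = z % 6` → num = 4
`value = num * 5` → value = 20
So value = 20

Answer: 20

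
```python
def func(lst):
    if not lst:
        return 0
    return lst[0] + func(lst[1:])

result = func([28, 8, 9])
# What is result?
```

28 + 8 + 9 + 0 = 45

Answer: 45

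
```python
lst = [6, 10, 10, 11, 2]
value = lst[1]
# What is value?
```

Trace:
`lst = [6, 10, 10, 11, 2]` → lst = [6, 10, 10, 11, 2]
`value = lst[1]` → value = 10
So value = 10

Answer: 10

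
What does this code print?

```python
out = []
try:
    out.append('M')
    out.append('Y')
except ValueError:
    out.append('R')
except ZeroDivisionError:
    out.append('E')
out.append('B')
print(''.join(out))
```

Execution trace: 'M' (try body) → 'Y' (try body, no exception) → 'B' (after the try/except). Output: MYB

Answer: MYB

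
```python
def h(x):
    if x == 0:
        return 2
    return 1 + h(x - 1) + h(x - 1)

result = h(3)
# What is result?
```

h(x) = 1 + 2·h(x-1), h(0)=2. Closed form: (2+1)·2^3 - 1 = 23.

Answer: 23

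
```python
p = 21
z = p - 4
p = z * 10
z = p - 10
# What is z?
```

Trace:
`p = 21` → p = 21
`z = p - 4` → z = 17
`p = z * 10` → p = 170
`z = p - 10` → z = 160
So z = 160

Answer: 160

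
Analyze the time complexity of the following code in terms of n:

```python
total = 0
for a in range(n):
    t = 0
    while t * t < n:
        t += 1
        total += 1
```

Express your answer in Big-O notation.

Each loop level contributes: n × √n. Multiplying the contributions gives O(n√n).

Answer: O(n√n)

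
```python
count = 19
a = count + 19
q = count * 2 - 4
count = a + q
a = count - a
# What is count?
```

Trace:
`count = 19` → count = 19
`a = count + 19` → a = 38
`q = count * 2 - 4` → q = 34
`count = a + q` → count = 72
`a = count - a` → a = 34
So count = 72

Answer: 72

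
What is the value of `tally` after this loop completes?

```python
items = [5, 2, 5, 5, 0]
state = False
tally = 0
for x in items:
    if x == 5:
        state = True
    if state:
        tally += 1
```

Count elements after first 5 in [5, 2, 5, 5, 0]
`tally` takes the values: 0 → 1 → 2 → 3 → 4 → 5

Answer: 5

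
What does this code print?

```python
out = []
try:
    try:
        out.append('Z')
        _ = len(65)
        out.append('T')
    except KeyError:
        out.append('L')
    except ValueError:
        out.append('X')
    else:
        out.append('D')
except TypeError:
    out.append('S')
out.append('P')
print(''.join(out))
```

Execution trace: 'Z' (try body) → 'S' (outer except TypeError) → 'P' (after the try/except). Output: ZSP

Answer: ZSP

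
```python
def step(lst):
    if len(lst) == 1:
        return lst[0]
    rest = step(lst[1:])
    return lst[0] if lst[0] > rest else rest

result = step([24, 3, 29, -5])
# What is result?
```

Recursive max over [24, 3, 29, -5] = 29

Answer: 29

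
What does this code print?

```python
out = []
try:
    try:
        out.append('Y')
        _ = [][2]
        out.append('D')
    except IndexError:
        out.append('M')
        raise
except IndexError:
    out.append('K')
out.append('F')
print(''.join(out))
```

Execution trace: 'Y' (inner try body) → 'M' (inner except IndexError) → 'K' (outer except IndexError) → 'F' (after the try/except). Output: YMKF

Answer: YMKF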